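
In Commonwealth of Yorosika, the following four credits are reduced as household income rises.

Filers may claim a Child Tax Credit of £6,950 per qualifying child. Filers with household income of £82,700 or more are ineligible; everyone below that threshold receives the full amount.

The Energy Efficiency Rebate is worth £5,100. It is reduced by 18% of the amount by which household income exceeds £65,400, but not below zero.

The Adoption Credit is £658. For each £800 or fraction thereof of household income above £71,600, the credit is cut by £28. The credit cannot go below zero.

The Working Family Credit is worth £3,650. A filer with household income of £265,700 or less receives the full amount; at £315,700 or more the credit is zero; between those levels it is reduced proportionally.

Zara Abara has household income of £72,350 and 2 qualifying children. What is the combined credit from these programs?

Child Tax Credit: base = 2 × £6,950 = £13,900. £72,350 is below the £82,700 cutoff, so the full £13,900 applies.
Energy Efficiency Rebate: 18% of the £6,950 excess over £65,400 is £1,251; credit = £5,100 − £1,251 = £3,849.
Adoption Credit: income exceeds £71,600 by £750, which is 1 full-or-partial £800 increment; reduction = 1 × £28 = £28, leaving £630.
Working Family Credit: £72,350 is at or below the £265,700 threshold, so the full £3,650 applies.
Total: £13,900 + £3,849 + £630 + £3,650 = £22,029.

£22,029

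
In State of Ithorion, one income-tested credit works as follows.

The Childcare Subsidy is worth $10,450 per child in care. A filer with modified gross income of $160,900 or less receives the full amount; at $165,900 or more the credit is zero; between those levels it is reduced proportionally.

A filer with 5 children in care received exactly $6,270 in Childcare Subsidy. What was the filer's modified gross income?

$165,300

Full credit = 5 × $10,450 = $52,250.
$6,270 is 6,270/52,250 of the full $52,250, so 45,980/52,250 of the $5,000 range has been used: income = $160,900 + $5,000 × 45,980/52,250 = $165,300.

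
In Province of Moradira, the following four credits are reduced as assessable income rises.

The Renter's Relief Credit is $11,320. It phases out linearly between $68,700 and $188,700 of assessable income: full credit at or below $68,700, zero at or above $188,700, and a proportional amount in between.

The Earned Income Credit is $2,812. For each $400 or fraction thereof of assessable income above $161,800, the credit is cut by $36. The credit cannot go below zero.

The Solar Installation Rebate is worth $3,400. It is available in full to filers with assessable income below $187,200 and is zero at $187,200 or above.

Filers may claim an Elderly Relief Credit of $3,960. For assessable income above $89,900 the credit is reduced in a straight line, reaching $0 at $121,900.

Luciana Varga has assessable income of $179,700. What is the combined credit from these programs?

$5,441

Renter's Relief Credit: $179,700 is $111,000 into a $120,000 phase-out range, leaving 9,000/120,000 of the credit: $11,320 × 9,000/120,000 = $849.
Earned Income Credit: income exceeds $161,800 by $17,900, which is 45 full-or-partial $400 increments; reduction = 45 × $36 = $1,620, leaving $1,192.
Solar Installation Rebate: $179,700 is below the $187,200 cutoff, so the full $3,400 applies.
Elderly Relief Credit: $179,700 is at or above $121,900, so the credit is $0.
Total: $849 + $1,192 + $3,400 + $0 = $5,441.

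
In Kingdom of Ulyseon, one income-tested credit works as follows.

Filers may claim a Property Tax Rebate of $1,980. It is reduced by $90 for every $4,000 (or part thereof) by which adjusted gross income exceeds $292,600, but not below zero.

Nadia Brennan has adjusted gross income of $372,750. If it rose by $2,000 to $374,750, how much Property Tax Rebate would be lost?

$0

At $372,750 — income exceeds $292,600 by $80,150, which is 21 full-or-partial $4,000 increments; reduction = 21 × $90 = $1,890, leaving $90.
At $374,750 — income exceeds $292,600 by $82,150, which is 21 full-or-partial $4,000 increments; reduction = 21 × $90 = $1,890, leaving $90.
Lost: $90 − $90 = $0.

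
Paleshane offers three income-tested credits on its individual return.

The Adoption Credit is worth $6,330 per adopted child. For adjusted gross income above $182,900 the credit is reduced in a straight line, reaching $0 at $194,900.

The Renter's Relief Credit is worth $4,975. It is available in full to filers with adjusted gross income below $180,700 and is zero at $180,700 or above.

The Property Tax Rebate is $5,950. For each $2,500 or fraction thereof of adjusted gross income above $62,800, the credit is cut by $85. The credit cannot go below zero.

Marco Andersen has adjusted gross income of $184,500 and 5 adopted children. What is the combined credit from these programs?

Adoption Credit: base = 5 × $6,330 = $31,650. $184,500 is $1,600 into a $12,000 phase-out range, leaving 10,400/12,000 of the credit: $31,650 × 10,400/12,000 = $27,430.
Renter's Relief Credit: $184,500 meets or exceeds the $180,700 cutoff, so the credit is $0.
Property Tax Rebate: income exceeds $62,800 by $121,700, which is 49 full-or-partial $2,500 increments; reduction = 49 × $85 = $4,165, leaving $1,785.
Total: $27,430 + $0 + $1,785 = $29,215.

$29,215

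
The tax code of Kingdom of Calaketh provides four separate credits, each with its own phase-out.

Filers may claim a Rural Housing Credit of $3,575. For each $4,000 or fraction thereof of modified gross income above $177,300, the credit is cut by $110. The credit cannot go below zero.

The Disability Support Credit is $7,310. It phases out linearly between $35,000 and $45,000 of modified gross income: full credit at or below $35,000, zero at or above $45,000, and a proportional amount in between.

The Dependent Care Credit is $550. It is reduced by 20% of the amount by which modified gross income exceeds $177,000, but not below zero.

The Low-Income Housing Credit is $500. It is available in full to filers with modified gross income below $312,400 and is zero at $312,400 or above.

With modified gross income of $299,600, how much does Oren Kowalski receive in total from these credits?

Rural Housing Credit: income exceeds $177,300 by $122,300, which is 31 full-or-partial $4,000 increments; reduction = 31 × $110 = $3,410, leaving $165.
Disability Support Credit: $299,600 is at or above $45,000, so the credit is $0.
Dependent Care Credit: 20% of the $122,600 excess over $177,000 is $24,520 ≥ base, so the credit is $0.
Low-Income Housing Credit: $299,600 is below the $312,400 cutoff, so the full $500 applies.
Total: $165 + $0 + $0 + $500 = $665.

$665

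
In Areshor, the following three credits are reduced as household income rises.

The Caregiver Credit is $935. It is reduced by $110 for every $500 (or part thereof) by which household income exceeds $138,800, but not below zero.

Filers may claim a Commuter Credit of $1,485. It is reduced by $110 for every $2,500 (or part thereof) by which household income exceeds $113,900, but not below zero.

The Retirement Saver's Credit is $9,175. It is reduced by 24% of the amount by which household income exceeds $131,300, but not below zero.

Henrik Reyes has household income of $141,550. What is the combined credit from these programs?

Caregiver Credit: income exceeds $138,800 by $2,750, which is 6 full-or-partial $500 increments; reduction = 6 × $110 = $660, leaving $275.
Commuter Credit: income exceeds $113,900 by $27,650, which is 12 full-or-partial $2,500 increments; reduction = 12 × $110 = $1,320, leaving $165.
Retirement Saver's Credit: 24% of the $10,250 excess over $131,300 is $2,460; credit = $9,175 − $2,460 = $6,715.
Total: $275 + $165 + $6,715 = $7,155.

$7,155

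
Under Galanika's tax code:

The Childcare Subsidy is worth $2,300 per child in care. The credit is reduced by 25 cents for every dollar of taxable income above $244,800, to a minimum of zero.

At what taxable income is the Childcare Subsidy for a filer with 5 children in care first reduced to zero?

$290,800

Full credit = 5 × $2,300 = $11,500.
The credit falls by 25% of each dollar above $244,800, so it reaches zero when the excess is $11,500 / 25% = $46,000: income = $244,800 + $46,000 = $290,800.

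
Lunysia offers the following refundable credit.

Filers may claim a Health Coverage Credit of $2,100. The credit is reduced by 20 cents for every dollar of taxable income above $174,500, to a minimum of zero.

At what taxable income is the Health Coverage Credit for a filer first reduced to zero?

$185,000

The credit falls by 20% of each dollar above $174,500, so it reaches zero when the excess is $2,100 / 20% = $10,500: income = $174,500 + $10,500 = $185,000.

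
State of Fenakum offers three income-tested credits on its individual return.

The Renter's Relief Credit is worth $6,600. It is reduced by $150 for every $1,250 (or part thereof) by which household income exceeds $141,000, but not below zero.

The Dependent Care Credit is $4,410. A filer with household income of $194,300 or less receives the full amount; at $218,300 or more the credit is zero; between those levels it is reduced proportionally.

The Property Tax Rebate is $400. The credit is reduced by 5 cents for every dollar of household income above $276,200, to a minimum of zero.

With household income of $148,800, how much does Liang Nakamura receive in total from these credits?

$10,360

Renter's Relief Credit: income exceeds $141,000 by $7,800, which is 7 full-or-partial $1,250 increments; reduction = 7 × $150 = $1,050, leaving $5,550.
Dependent Care Credit: $148,800 is at or below the $194,300 threshold, so the full $4,410 applies.
Property Tax Rebate: $148,800 is at or below the $276,200 threshold, so the full $400 applies.
Total: $5,550 + $4,410 + $400 = $10,360.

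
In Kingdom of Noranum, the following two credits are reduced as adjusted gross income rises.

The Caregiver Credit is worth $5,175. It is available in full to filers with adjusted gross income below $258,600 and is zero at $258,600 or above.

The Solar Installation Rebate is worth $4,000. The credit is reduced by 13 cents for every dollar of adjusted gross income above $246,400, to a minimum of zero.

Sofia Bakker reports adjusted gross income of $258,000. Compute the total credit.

$7,667

Caregiver Credit: $258,000 is below the $258,600 cutoff, so the full $5,175 applies.
Solar Installation Rebate: 13% of the $11,600 excess over $246,400 is $1,508; credit = $4,000 − $1,508 = $2,492.
Total: $5,175 + $2,492 = $7,667.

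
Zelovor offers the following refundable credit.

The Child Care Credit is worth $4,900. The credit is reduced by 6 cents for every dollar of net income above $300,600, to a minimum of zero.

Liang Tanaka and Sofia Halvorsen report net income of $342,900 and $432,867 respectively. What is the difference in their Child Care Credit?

$2,362

Liang ($342,900): Child Care Credit: 6% of the $42,300 excess over $300,600 is $2,538; credit = $4,900 − $2,538 = $2,362.
Sofia ($432,867): Child Care Credit: 6% of the $132,267 excess over $300,600 is $7,936.02 ≥ base, so the credit is $0.
Difference: |$2,362 − $0| = $2,362.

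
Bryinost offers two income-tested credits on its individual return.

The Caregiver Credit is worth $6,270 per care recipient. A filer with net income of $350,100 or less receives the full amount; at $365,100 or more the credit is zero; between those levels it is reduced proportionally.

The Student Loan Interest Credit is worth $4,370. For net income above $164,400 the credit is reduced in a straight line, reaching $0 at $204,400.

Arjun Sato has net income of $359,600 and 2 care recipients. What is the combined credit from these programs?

$4,598

Caregiver Credit: base = 2 × $6,270 = $12,540. $359,600 is $9,500 into a $15,000 phase-out range, leaving 5,500/15,000 of the credit: $12,540 × 5,500/15,000 = $4,598.
Student Loan Interest Credit: $359,600 is at or above $204,400, so the credit is $0.
Total: $4,598 + $0 = $4,598.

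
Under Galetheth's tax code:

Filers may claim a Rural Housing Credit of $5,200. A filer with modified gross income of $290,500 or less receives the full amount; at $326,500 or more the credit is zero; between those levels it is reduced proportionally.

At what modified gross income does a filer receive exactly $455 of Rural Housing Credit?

$323,350

$455 is 455/5,200 of the full $5,200, so 4,745/5,200 of the $36,000 range has been used: income = $290,500 + $36,000 × 4,745/5,200 = $323,350.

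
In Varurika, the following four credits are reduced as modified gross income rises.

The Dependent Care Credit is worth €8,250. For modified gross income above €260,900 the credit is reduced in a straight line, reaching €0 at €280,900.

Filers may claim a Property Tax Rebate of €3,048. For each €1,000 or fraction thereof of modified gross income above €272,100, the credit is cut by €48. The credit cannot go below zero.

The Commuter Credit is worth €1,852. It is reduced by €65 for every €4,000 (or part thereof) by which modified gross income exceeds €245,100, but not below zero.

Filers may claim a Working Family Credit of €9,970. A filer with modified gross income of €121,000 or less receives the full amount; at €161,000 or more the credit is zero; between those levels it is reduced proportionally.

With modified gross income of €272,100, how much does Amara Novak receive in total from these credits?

€8,075

Dependent Care Credit: €272,100 is €11,200 into a €20,000 phase-out range, leaving 8,800/20,000 of the credit: €8,250 × 8,800/20,000 = €3,630.
Property Tax Rebate: €272,100 is at or below the €272,100 threshold, so the full €3,048 applies.
Commuter Credit: income exceeds €245,100 by €27,000, which is 7 full-or-partial €4,000 increments; reduction = 7 × €65 = €455, leaving €1,397.
Working Family Credit: €272,100 is at or above €161,000, so the credit is €0.
Total: €3,630 + €3,048 + €1,397 + €0 = €8,075.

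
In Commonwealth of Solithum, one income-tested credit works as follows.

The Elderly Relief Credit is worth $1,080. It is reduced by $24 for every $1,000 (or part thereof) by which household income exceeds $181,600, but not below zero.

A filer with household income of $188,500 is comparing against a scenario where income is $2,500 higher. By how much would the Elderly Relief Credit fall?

$72

At $188,500 — income exceeds $181,600 by $6,900, which is 7 full-or-partial $1,000 increments; reduction = 7 × $24 = $168, leaving $912.
At $191,000 — income exceeds $181,600 by $9,400, which is 10 full-or-partial $1,000 increments; reduction = 10 × $24 = $240, leaving $840.
Lost: $912 − $840 = $72.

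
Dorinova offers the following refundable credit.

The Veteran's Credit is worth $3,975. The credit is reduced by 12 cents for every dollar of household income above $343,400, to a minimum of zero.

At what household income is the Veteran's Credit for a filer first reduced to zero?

The credit falls by 12% of each dollar above $343,400, so it reaches zero when the excess is $3,975 / 12% = $33,125: income = $343,400 + $33,125 = $376,525.

$376,525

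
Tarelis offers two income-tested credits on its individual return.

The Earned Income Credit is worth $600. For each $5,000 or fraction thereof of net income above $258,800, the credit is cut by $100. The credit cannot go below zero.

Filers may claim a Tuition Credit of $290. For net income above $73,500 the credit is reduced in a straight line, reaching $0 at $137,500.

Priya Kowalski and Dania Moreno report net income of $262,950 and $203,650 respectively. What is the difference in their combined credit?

$100

Priya ($262,950): Earned Income Credit: income exceeds $258,800 by $4,150, which is 1 full-or-partial $5,000 increment; reduction = 1 × $100 = $100, leaving $500. Tuition Credit: $262,950 is at or above $137,500, so the credit is $0. total $500 + $0 = $500
Dania ($203,650): Earned Income Credit: $203,650 is at or below the $258,800 threshold, so the full $600 applies. Tuition Credit: $203,650 is at or above $137,500, so the credit is $0. total $600 + $0 = $600
Difference: |$500 − $600| = $100.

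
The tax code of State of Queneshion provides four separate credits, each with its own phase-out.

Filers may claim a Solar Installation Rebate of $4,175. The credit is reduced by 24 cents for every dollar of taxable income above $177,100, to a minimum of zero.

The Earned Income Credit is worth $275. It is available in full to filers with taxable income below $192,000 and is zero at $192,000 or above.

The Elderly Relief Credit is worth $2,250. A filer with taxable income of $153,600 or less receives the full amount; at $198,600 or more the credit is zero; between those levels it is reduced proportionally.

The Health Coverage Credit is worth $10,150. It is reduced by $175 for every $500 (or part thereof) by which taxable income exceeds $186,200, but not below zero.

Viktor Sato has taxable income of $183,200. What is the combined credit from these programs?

Solar Installation Rebate: 24% of the $6,100 excess over $177,100 is $1,464; credit = $4,175 − $1,464 = $2,711.
Earned Income Credit: $183,200 is below the $192,000 cutoff, so the full $275 applies.
Elderly Relief Credit: $183,200 is $29,600 into a $45,000 phase-out range, leaving 15,400/45,000 of the credit: $2,250 × 15,400/45,000 = $770.
Health Coverage Credit: $183,200 is at or below the $186,200 threshold, so the full $10,150 applies.
Total: $2,711 + $275 + $770 + $10,150 = $13,906.

$13,906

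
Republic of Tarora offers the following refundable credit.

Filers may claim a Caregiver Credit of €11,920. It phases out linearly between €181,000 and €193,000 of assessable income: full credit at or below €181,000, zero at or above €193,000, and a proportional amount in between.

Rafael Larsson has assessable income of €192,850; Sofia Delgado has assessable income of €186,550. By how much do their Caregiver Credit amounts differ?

Rafael (€192,850): Caregiver Credit: €192,850 is €11,850 into a €12,000 phase-out range, leaving 150/12,000 of the credit: €11,920 × 150/12,000 = €149.
Sofia (€186,550): Caregiver Credit: €186,550 is €5,550 into a €12,000 phase-out range, leaving 6,450/12,000 of the credit: €11,920 × 6,450/12,000 = €6,407.
Difference: |€149 − €6,407| = €6,258.

€6,258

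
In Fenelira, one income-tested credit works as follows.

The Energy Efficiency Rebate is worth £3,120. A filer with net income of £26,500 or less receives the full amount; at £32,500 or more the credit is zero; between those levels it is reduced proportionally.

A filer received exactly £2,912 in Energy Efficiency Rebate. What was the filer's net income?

£2,912 is 2,912/3,120 of the full £3,120, so 208/3,120 of the £6,000 range has been used: income = £26,500 + £6,000 × 208/3,120 = £26,900.

£26,900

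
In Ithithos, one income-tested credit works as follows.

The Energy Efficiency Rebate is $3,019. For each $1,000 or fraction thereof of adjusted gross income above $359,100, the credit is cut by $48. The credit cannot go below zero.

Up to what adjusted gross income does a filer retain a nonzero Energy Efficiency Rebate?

After 62 increments the reduction is 62 × $48 = $2,976, leaving $43; one more increment wipes it out. Increment 62 ends at excess 62 × $1,000 = $62,000, so the highest qualifying income is $359,100 + $62,000 = $421,100.

$421,100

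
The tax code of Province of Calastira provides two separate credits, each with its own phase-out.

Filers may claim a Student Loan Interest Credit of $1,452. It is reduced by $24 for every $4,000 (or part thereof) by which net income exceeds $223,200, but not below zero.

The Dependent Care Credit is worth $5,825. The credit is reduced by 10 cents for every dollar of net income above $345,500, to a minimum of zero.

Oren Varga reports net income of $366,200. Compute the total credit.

Student Loan Interest Credit: income exceeds $223,200 by $143,000, which is 36 full-or-partial $4,000 increments; reduction = 36 × $24 = $864, leaving $588.
Dependent Care Credit: 10% of the $20,700 excess over $345,500 is $2,070; credit = $5,825 − $2,070 = $3,755.
Total: $588 + $3,755 = $4,343.

$4,343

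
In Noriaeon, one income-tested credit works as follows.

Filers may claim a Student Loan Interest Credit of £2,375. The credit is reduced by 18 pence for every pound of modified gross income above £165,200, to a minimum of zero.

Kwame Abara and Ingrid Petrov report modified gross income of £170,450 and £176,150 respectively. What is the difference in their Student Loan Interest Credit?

£1,026

Kwame (£170,450): Student Loan Interest Credit: 18% of the £5,250 excess over £165,200 is £945; credit = £2,375 − £945 = £1,430.
Ingrid (£176,150): Student Loan Interest Credit: 18% of the £10,950 excess over £165,200 is £1,971; credit = £2,375 − £1,971 = £404.
Difference: |£1,430 − £404| = £1,026.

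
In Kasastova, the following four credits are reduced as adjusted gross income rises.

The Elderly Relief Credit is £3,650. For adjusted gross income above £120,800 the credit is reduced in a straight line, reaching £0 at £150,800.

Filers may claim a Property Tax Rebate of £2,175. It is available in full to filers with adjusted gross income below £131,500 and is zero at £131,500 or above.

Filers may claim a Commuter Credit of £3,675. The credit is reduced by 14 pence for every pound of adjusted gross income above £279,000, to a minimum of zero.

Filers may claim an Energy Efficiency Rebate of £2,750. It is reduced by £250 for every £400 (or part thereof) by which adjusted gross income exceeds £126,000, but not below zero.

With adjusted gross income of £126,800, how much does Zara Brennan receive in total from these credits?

£11,020

Elderly Relief Credit: £126,800 is £6,000 into a £30,000 phase-out range, leaving 24,000/30,000 of the credit: £3,650 × 24,000/30,000 = £2,920.
Property Tax Rebate: £126,800 is below the £131,500 cutoff, so the full £2,175 applies.
Commuter Credit: £126,800 is at or below the £279,000 threshold, so the full £3,675 applies.
Energy Efficiency Rebate: income exceeds £126,000 by £800, which is 2 full-or-partial £400 increments; reduction = 2 × £250 = £500, leaving £2,250.
Total: £2,920 + £2,175 + £3,675 + £2,250 = £11,020.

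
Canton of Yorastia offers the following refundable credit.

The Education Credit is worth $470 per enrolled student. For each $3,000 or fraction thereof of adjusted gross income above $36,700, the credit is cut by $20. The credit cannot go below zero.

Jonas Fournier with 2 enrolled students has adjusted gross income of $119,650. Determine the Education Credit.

Education Credit: base = 2 × $470 = $940. income exceeds $36,700 by $82,950, which is 28 full-or-partial $3,000 increments; reduction = 28 × $20 = $560, leaving $380.

$380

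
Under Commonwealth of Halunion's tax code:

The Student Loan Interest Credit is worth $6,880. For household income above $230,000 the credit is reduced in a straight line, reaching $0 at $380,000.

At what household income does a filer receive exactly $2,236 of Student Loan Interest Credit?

$331,250

$2,236 is 2,236/6,880 of the full $6,880, so 4,644/6,880 of the $150,000 range has been used: income = $230,000 + $150,000 × 4,644/6,880 = $331,250.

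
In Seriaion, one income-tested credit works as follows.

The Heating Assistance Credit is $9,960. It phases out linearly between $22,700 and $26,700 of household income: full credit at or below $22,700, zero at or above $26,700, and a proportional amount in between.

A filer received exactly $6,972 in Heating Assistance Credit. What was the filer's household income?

$6,972 is 6,972/9,960 of the full $9,960, so 2,988/9,960 of the $4,000 range has been used: income = $22,700 + $4,000 × 2,988/9,960 = $23,900.

$23,900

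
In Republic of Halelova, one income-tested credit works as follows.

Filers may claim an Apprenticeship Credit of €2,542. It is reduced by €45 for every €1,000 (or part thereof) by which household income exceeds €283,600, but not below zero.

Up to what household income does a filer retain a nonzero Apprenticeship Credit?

€339,600

After 56 increments the reduction is 56 × €45 = €2,520, leaving €22; one more increment wipes it out. Increment 56 ends at excess 56 × €1,000 = €56,000, so the highest qualifying income is €283,600 + €56,000 = €339,600.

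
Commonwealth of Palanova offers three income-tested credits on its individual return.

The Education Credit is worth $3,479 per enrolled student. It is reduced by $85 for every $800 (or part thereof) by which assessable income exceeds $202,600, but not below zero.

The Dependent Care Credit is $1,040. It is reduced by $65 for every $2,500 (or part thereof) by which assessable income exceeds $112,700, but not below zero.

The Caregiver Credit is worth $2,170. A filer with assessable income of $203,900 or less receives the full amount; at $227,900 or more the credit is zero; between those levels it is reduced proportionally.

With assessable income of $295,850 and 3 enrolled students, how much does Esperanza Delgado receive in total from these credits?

Education Credit: base = 3 × $3,479 = $10,437. income exceeds $202,600 by $93,250, which is 117 full-or-partial $800 increments; reduction = 117 × $85 = $9,945, leaving $492.
Dependent Care Credit: income exceeds $112,700 by $183,150 → 74 increments × $65 = $4,810 ≥ base, so the credit is $0.
Caregiver Credit: $295,850 is at or above $227,900, so the credit is $0.
Total: $492 + $0 + $0 = $492.

$492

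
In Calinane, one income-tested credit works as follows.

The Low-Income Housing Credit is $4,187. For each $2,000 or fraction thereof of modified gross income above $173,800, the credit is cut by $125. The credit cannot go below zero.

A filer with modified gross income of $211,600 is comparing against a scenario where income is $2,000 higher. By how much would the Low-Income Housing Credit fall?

$125

At $211,600 — income exceeds $173,800 by $37,800, which is 19 full-or-partial $2,000 increments; reduction = 19 × $125 = $2,375, leaving $1,812.
At $213,600 — income exceeds $173,800 by $39,800, which is 20 full-or-partial $2,000 increments; reduction = 20 × $125 = $2,500, leaving $1,687.
Lost: $1,812 − $1,687 = $125.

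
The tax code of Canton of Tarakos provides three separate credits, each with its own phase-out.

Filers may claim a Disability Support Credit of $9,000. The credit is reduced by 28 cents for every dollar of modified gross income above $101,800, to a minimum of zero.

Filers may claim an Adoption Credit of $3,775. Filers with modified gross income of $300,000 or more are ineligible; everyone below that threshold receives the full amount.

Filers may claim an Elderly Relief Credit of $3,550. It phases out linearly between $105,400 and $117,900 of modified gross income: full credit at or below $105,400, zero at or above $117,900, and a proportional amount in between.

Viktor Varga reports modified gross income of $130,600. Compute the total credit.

$4,711

Disability Support Credit: 28% of the $28,800 excess over $101,800 is $8,064; credit = $9,000 − $8,064 = $936.
Adoption Credit: $130,600 is below the $300,000 cutoff, so the full $3,775 applies.
Elderly Relief Credit: $130,600 is at or above $117,900, so the credit is $0.
Total: $936 + $3,775 + $0 = $4,711.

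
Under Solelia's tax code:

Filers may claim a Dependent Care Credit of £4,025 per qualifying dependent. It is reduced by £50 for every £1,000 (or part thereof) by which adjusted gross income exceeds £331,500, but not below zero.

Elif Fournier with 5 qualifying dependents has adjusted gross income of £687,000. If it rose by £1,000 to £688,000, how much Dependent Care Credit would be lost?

At £687,000 — base = 5 × £4,025 = £20,125. income exceeds £331,500 by £355,500, which is 356 full-or-partial £1,000 increments; reduction = 356 × £50 = £17,800, leaving £2,325.
At £688,000 — base = 5 × £4,025 = £20,125. income exceeds £331,500 by £356,500, which is 357 full-or-partial £1,000 increments; reduction = 357 × £50 = £17,850, leaving £2,275.
Lost: £2,325 − £2,275 = £50.

£50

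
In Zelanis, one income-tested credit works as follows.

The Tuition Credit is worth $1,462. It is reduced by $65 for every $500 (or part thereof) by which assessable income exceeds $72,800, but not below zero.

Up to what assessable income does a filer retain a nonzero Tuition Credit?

After 22 increments the reduction is 22 × $65 = $1,430, leaving $32; one more increment wipes it out. Increment 22 ends at excess 22 × $500 = $11,000, so the highest qualifying income is $72,800 + $11,000 = $83,800.

$83,800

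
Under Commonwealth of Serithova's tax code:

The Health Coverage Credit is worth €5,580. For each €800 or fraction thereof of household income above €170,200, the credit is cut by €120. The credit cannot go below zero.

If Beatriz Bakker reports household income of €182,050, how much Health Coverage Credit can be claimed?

€3,780

Health Coverage Credit: income exceeds €170,200 by €11,850, which is 15 full-or-partial €800 increments; reduction = 15 × €120 = €1,800, leaving €3,780.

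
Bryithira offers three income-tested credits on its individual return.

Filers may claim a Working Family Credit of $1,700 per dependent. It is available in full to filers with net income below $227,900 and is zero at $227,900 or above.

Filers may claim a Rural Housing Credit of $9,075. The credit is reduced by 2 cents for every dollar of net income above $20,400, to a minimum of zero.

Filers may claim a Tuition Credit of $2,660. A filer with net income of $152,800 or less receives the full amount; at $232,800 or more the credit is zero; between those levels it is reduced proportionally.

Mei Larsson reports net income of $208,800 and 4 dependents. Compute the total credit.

Working Family Credit: base = 4 × $1,700 = $6,800. $208,800 is below the $227,900 cutoff, so the full $6,800 applies.
Rural Housing Credit: 2% of the $188,400 excess over $20,400 is $3,768; credit = $9,075 − $3,768 = $5,307.
Tuition Credit: $208,800 is $56,000 into a $80,000 phase-out range, leaving 24,000/80,000 of the credit: $2,660 × 24,000/80,000 = $798.
Total: $6,800 + $5,307 + $798 = $12,905.

$12,905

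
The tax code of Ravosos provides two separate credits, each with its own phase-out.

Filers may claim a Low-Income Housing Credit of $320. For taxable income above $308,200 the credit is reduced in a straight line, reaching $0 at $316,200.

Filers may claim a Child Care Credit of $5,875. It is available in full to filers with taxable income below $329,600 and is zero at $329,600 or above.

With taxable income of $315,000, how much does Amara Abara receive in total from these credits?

$5,923

Low-Income Housing Credit: $315,000 is $6,800 into a $8,000 phase-out range, leaving 1,200/8,000 of the credit: $320 × 1,200/8,000 = $48.
Child Care Credit: $315,000 is below the $329,600 cutoff, so the full $5,875 applies.
Total: $48 + $5,875 = $5,923.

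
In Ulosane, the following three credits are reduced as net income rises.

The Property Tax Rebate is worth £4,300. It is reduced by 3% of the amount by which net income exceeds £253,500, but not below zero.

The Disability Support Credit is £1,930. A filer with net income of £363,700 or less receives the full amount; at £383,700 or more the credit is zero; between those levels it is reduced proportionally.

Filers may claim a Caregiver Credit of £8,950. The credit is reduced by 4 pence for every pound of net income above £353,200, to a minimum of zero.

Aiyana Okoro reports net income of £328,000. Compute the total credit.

£12,945

Property Tax Rebate: 3% of the £74,500 excess over £253,500 is £2,235; credit = £4,300 − £2,235 = £2,065.
Disability Support Credit: £328,000 is at or below the £363,700 threshold, so the full £1,930 applies.
Caregiver Credit: £328,000 is at or below the £353,200 threshold, so the full £8,950 applies.
Total: £2,065 + £1,930 + £8,950 = £12,945.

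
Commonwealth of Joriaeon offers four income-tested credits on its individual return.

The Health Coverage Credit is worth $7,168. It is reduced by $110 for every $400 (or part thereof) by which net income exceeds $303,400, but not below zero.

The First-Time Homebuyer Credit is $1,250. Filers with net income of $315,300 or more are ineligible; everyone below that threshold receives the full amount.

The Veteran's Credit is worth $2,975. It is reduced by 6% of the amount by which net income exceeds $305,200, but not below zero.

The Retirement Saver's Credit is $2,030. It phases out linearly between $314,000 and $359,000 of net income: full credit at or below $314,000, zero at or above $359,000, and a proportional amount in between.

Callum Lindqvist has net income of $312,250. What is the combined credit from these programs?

Health Coverage Credit: income exceeds $303,400 by $8,850, which is 23 full-or-partial $400 increments; reduction = 23 × $110 = $2,530, leaving $4,638.
First-Time Homebuyer Credit: $312,250 is below the $315,300 cutoff, so the full $1,250 applies.
Veteran's Credit: 6% of the $7,050 excess over $305,200 is $423; credit = $2,975 − $423 = $2,552.
Retirement Saver's Credit: $312,250 is at or below the $314,000 threshold, so the full $2,030 applies.
Total: $4,638 + $1,250 + $2,552 + $2,030 = $10,470.

$10,470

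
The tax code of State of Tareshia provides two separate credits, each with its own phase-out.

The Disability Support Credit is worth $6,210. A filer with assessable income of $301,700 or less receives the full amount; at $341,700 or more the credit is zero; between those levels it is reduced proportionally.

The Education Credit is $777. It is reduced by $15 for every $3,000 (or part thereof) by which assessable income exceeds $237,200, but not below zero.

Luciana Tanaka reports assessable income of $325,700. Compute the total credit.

$2,811

Disability Support Credit: $325,700 is $24,000 into a $40,000 phase-out range, leaving 16,000/40,000 of the credit: $6,210 × 16,000/40,000 = $2,484.
Education Credit: income exceeds $237,200 by $88,500, which is 30 full-or-partial $3,000 increments; reduction = 30 × $15 = $450, leaving $327.
Total: $2,484 + $327 = $2,811.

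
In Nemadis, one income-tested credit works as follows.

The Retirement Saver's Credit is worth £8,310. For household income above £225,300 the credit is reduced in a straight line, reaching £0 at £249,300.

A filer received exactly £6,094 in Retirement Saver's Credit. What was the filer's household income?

£6,094 is 6,094/8,310 of the full £8,310, so 2,216/8,310 of the £24,000 range has been used: income = £225,300 + £24,000 × 2,216/8,310 = £231,700.

£231,700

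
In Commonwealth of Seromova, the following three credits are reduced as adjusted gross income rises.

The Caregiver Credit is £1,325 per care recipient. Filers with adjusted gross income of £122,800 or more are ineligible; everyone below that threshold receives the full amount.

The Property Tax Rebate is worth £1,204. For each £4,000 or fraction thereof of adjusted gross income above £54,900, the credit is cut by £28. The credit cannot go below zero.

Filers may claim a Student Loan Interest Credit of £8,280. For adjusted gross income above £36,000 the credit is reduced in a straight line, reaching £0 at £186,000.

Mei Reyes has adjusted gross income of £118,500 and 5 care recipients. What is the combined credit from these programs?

£11,107

Caregiver Credit: base = 5 × £1,325 = £6,625. £118,500 is below the £122,800 cutoff, so the full £6,625 applies.
Property Tax Rebate: income exceeds £54,900 by £63,600, which is 16 full-or-partial £4,000 increments; reduction = 16 × £28 = £448, leaving £756.
Student Loan Interest Credit: £118,500 is £82,500 into a £150,000 phase-out range, leaving 67,500/150,000 of the credit: £8,280 × 67,500/150,000 = £3,726.
Total: £6,625 + £756 + £3,726 = £11,107.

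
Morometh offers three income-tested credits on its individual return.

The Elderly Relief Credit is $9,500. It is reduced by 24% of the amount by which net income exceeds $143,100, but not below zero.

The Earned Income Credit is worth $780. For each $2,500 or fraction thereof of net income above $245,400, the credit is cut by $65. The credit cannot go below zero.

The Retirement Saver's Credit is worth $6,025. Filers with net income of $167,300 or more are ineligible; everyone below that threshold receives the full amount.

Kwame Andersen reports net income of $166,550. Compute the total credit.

$10,677

Elderly Relief Credit: 24% of the $23,450 excess over $143,100 is $5,628; credit = $9,500 − $5,628 = $3,872.
Earned Income Credit: $166,550 is at or below the $245,400 threshold, so the full $780 applies.
Retirement Saver's Credit: $166,550 is below the $167,300 cutoff, so the full $6,025 applies.
Total: $3,872 + $780 + $6,025 = $10,677.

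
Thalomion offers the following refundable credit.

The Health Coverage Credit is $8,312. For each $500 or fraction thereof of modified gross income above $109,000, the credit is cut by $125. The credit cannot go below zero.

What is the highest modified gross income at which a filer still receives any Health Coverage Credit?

$142,000

After 66 increments the reduction is 66 × $125 = $8,250, leaving $62; one more increment wipes it out. Increment 66 ends at excess 66 × $500 = $33,000, so the highest qualifying income is $109,000 + $33,000 = $142,000.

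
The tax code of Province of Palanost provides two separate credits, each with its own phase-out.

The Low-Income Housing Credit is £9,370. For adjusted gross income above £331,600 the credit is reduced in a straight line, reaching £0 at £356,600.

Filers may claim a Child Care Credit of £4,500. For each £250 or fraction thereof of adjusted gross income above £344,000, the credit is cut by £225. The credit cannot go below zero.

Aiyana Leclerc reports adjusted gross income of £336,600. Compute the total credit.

£11,996

Low-Income Housing Credit: £336,600 is £5,000 into a £25,000 phase-out range, leaving 20,000/25,000 of the credit: £9,370 × 20,000/25,000 = £7,496.
Child Care Credit: £336,600 is at or below the £344,000 threshold, so the full £4,500 applies.
Total: £7,496 + £4,500 = £11,996.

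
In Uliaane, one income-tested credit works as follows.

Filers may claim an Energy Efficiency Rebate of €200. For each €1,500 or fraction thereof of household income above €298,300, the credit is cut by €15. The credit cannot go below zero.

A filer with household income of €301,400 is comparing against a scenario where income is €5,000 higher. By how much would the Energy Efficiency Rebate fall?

€45

At €301,400 — income exceeds €298,300 by €3,100, which is 3 full-or-partial €1,500 increments; reduction = 3 × €15 = €45, leaving €155.
At €306,400 — income exceeds €298,300 by €8,100, which is 6 full-or-partial €1,500 increments; reduction = 6 × €15 = €90, leaving €110.
Lost: €155 − €110 = €45.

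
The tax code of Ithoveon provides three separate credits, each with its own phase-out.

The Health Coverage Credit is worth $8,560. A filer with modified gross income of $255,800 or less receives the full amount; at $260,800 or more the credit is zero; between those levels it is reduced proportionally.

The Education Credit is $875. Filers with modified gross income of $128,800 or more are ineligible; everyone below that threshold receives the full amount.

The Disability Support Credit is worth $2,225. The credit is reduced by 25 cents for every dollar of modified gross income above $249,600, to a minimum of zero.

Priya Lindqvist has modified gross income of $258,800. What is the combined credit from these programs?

Health Coverage Credit: $258,800 is $3,000 into a $5,000 phase-out range, leaving 2,000/5,000 of the credit: $8,560 × 2,000/5,000 = $3,424.
Education Credit: $258,800 meets or exceeds the $128,800 cutoff, so the credit is $0.
Disability Support Credit: 25% of the $9,200 excess over $249,600 is $2,300 ≥ base, so the credit is $0.
Total: $3,424 + $0 + $0 = $3,424.

$3,424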